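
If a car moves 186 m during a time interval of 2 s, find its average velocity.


Given: distance d = 186 m, time t = 2 s
Using v = d / t
v = 186 / 2
v = 93 m/s

93 m/s


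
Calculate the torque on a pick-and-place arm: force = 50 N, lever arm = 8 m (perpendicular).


Given: F = 50 N, r = 8 m, angle = 90 deg (perpendicular)
Using tau = F * r * sin(90)
sin(90) = 1
tau = 50 * 8 * 1
tau = 400 Nm

400 Nm


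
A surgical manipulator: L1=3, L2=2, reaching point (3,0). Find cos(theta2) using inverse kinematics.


Given: L1 = 3, L2 = 2, target (x, y) = (3, 0)
Using cos(theta2) = (x^2 + y^2 - L1^2 - L2^2) / (2*L1*L2)
x^2 + y^2 = 3^2 + 0 = 9
L1^2 + L2^2 = 9 + 4 = 13
Numerator = 9 - 13 = -4
Denominator = 2*3*2 = 12
cos(theta2) = -4/12 = -1/3

-1/3


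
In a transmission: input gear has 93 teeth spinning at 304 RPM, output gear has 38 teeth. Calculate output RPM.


Given: N1 = 93 teeth, w1 = 304 RPM, N2 = 38 teeth
Using N1*w1 = N2*w2
w2 = N1*w1 / N2
w2 = 93*304 / 38
w2 = 28272 / 38
w2 = 744 RPM

744 RPM


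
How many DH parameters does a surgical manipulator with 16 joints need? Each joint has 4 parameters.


Given: 16 joints, 4 DH parameters per joint (d, theta, a, alpha)
Total DH parameters = number_of_joints * 4
Total = 16 * 4
Total = 64

64


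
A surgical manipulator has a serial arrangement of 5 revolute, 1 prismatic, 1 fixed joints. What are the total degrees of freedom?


Given: serial robot with 5 revolute, 1 prismatic, 1 fixed joints
DOF contribution per joint type: revolute=1, prismatic=1, spherical=3, fixed=0
DOF = 5*1 + 1*1 + 1*0
DOF = 6

6


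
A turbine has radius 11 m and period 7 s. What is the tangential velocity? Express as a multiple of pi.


Given: radius r = 11 m, period T = 7 s
Using v = 2*pi*r / T
v = 2*pi*11 / 7
v = 22*pi / 7
v = 22/7*pi m/s

22/7*pi m/s


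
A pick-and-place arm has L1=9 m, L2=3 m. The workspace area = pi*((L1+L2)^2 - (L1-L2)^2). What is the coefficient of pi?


Given: L1 = 9, L2 = 3
(L1+L2)^2 = (12)^2 = 144
(L1-L2)^2 = (6)^2 = 36
Difference = 144 - 36 = 108
This equals 4*L1*L2 = 4*9*3 = 108
Workspace area = 108*pi

108


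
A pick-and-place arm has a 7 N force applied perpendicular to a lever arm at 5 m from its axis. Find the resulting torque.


Given: F = 7 N, r = 5 m, angle = 90 deg (perpendicular)
Using tau = F * r * sin(90)
sin(90) = 1
tau = 7 * 5 * 1
tau = 35 Nm

35 Nm


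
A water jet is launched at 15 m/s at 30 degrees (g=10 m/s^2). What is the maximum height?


Given: v0 = 15 m/s, theta = 30 deg, g = 10 m/s^2
sin^2(30) = 1/4
Using H = v0^2 * sin^2(theta) / (2*g)
H = 15^2 * 1/4 / (2*10)
H = 225 * 1/4 / 20
H = 225/4 / 20
H = 45/16 m

45/16 m


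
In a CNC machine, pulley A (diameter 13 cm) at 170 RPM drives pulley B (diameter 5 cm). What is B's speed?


Given: D1 = 13 cm, w1 = 170 RPM, D2 = 5 cm
Using D1*w1 = D2*w2
w2 = D1*w1 / D2
w2 = 13*170 / 5
w2 = 2210 / 5
w2 = 442 RPM

442 RPM


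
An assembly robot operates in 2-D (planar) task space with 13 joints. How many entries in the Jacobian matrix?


Given: task space dimension = 2, joints = 13
Jacobian is a 2 x 13 matrix
Total entries = rows * columns
Total = 2 * 13
Total = 26

26


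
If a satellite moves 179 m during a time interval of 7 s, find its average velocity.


Given: distance d = 179 m, time t = 7 s
Using v = d / t
v = 179 / 7
v = 179/7 m/s

179/7 m/s


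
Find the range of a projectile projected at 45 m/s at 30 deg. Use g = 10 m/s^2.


Given: v0 = 45 m/s, theta = 30 deg, g = 10 m/s^2
sin(2*30) = sin(60) = sqrt(3)/2
Using R = v0^2 * sin(2*theta) / g
R = 45^2 * (sqrt(3)/2) / 10
R = 2025 * sqrt(3) / 20
R = 405/4*sqrt(3) m

405/4*sqrt(3) m


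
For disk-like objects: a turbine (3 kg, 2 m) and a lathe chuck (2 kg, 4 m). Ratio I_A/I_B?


Given: M1=3 kg, R1=2 m, M2=2 kg, R2=4 m
For a disk: I = (1/2)*M*R^2, so I_A/I_B = (M1*R1^2)/(M2*R2^2)
M1*R1^2 = 3*4 = 12
M2*R2^2 = 2*16 = 32
I_A/I_B = 12/32 = 3/8

3/8


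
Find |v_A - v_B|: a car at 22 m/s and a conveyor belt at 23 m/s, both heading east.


Given: v_A = 22 m/s east, v_B = 23 m/s east
Both move in the same direction; relative speed = |v_A - v_B|
|22 - 23| = |-1|
= 1 m/s

1 m/s


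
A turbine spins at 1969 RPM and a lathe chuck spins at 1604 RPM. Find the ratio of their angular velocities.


Given: RPM_A = 1969, RPM_B = 1604
omega = 2*pi*RPM/60, so omega_A/omega_B = RPM_A / RPM_B
omega_A/omega_B = 1969 / 1604
omega_A/omega_B = 1969/1604

1969/1604


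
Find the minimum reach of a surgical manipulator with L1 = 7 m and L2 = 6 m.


Given: L1 = 7 m, L2 = 6 m
For a 2-link planar arm, min reach = |L1 - L2| (second link folded back)
Min reach = |7 - 6|
Min reach = 1 m

1 m


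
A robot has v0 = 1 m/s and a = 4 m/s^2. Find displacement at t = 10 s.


Given: v0 = 1 m/s, a = 4 m/s^2, t = 10 s
Using s = v0*t + (1/2)*a*t^2
s = 1*10 + (1/2)*4*10^2
s = 10 + (1/2)*400
s = 10 + 200
s = 210

210 m


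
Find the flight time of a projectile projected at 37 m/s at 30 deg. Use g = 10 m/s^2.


Given: v0 = 37 m/s, theta = 30 deg, g = 10 m/s^2
sin(30) = 1/2
Using T = 2*v0*sin(theta) / g
T = 2*37*1/2 / 10
T = 37 / 10
T = 37/10 s

37/10 s


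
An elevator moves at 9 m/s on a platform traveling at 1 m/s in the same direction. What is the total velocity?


Given: object velocity = 9 m/s, platform velocity = 1 m/s (same direction)
Using classical velocity addition: v_total = v_object + v_platform
v_total = 9 + 1
v_total = 10 m/s

10 m/s


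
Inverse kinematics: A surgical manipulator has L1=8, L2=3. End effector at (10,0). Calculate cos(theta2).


Given: L1 = 8, L2 = 3, target (x, y) = (10, 0)
Using cos(theta2) = (x^2 + y^2 - L1^2 - L2^2) / (2*L1*L2)
x^2 + y^2 = 10^2 + 0 = 100
L1^2 + L2^2 = 64 + 9 = 73
Numerator = 100 - 73 = 27
Denominator = 2*8*3 = 48
cos(theta2) = 27/48 = 9/16

9/16


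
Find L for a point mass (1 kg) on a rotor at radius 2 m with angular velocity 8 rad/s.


Given: m = 1 kg, r = 2 m, omega = 8 rad/s
For a point mass: I = m*r^2
I = 1*2^2 = 1*4 = 4
L = I*omega = 4*8
L = 32 kg*m^2/s

32 kg*m^2/s


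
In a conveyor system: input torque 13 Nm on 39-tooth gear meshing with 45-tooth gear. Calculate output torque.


Given: N1 = 39, N2 = 45, T1 = 13 Nm
Using T2/T1 = N2/N1
T2 = T1 * N2 / N1
T2 = 13 * 45 / 39
T2 = 585 / 39
T2 = 15 Nm

15 Nm


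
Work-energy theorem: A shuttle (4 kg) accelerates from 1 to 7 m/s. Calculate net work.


Given: m = 4 kg, v0 = 1 m/s, v = 7 m/s
Using W = (1/2)*m*(v^2 - v0^2)
v^2 = 7^2 = 49
v0^2 = 1^2 = 1
v^2 - v0^2 = 49 - 1 = 48
W = (1/2)*4*48 = 96 J

96 J


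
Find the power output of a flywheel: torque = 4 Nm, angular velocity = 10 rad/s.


Given: tau = 4 Nm, omega = 10 rad/s
Using P = tau * omega
P = 4 * 10
P = 40 W

40 W


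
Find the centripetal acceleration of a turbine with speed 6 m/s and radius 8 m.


Given: v = 6 m/s, r = 8 m
Using a_c = v^2 / r
a_c = 6^2 / 8
a_c = 36 / 8
a_c = 9/2 m/s^2

9/2 m/s^2


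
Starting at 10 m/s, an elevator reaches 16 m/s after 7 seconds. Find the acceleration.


Given: initial velocity v0 = 10 m/s, final velocity v = 16 m/s, time t = 7 s
Using a = (v - v0) / t
a = (16 - 10) / 7
a = 6 / 7
a = 6/7 m/s^2

6/7 m/s^2


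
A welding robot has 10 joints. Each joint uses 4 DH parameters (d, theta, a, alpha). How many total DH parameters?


Given: 10 joints, 4 DH parameters per joint (d, theta, a, alpha)
Total DH parameters = number_of_joints * 4
Total = 10 * 4
Total = 40

40


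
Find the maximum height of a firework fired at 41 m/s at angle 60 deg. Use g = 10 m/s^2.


Given: v0 = 41 m/s, theta = 60 deg, g = 10 m/s^2
sin^2(60) = 3/4
Using H = v0^2 * sin^2(theta) / (2*g)
H = 41^2 * 3/4 / (2*10)
H = 1681 * 3/4 / 20
H = 5043/4 / 20
H = 5043/80 m

5043/80 m


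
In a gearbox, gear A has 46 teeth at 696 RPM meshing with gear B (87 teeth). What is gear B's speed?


Given: N1 = 46 teeth, w1 = 696 RPM, N2 = 87 teeth
Using N1*w1 = N2*w2
w2 = N1*w1 / N2
w2 = 46*696 / 87
w2 = 32016 / 87
w2 = 368 RPM

368 RPM


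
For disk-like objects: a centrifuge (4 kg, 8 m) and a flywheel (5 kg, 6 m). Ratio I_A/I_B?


Given: M1=4 kg, R1=8 m, M2=5 kg, R2=6 m
For a disk: I = (1/2)*M*R^2, so I_A/I_B = (M1*R1^2)/(M2*R2^2)
M1*R1^2 = 4*64 = 256
M2*R2^2 = 5*36 = 180
I_A/I_B = 256/180 = 64/45

64/45


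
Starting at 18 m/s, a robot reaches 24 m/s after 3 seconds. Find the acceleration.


Given: initial velocity v0 = 18 m/s, final velocity v = 24 m/s, time t = 3 s
Using a = (v - v0) / t
a = (24 - 18) / 3
a = 6 / 3
a = 2 m/s^2

2 m/s^2


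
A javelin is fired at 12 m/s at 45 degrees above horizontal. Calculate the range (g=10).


Given: v0 = 12 m/s, theta = 45 deg, g = 10 m/s^2
sin(2*45) = sin(90) = 1
Using R = v0^2 * sin(2*theta) / g
R = 12^2 * 1 / 10
R = 144 / 10
R = 72/5 m

72/5 m


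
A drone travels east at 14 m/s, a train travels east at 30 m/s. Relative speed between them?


Given: v_A = 14 m/s east, v_B = 30 m/s east
Both move in the same direction; relative speed = |v_A - v_B|
|14 - 30| = |-16|
= 16 m/s

16 m/s


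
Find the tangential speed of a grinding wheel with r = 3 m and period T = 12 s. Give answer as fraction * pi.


Given: radius r = 3 m, period T = 12 s
Using v = 2*pi*r / T
v = 2*pi*3 / 12
v = 6*pi / 12
v = 1/2*pi m/s

1/2*pi m/s


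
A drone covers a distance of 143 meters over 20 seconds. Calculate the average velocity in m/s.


Given: distance d = 143 m, time t = 20 s
Using v = d / t
v = 143 / 20
v = 143/20 m/s

143/20 m/s


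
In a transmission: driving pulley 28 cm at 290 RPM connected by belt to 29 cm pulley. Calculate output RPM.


Given: D1 = 28 cm, w1 = 290 RPM, D2 = 29 cm
Using D1*w1 = D2*w2
w2 = D1*w1 / D2
w2 = 28*290 / 29
w2 = 8120 / 29
w2 = 280 RPM

280 RPM


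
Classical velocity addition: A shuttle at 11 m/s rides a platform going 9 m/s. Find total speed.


Given: object velocity = 11 m/s, platform velocity = 9 m/s (same direction)
Using classical velocity addition: v_total = v_object + v_platform
v_total = 11 + 9
v_total = 20 m/s

20 m/s


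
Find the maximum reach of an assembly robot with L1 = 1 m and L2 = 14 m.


Given: L1 = 1 m, L2 = 14 m
For a 2-link planar arm, max reach = L1 + L2 (fully extended)
Max reach = 1 + 14
Max reach = 15 m

15 m


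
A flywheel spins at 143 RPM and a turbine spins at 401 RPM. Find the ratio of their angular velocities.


Given: RPM_A = 143, RPM_B = 401
omega = 2*pi*RPM/60, so omega_A/omega_B = RPM_A / RPM_B
omega_A/omega_B = 143 / 401
omega_A/omega_B = 143/401

143/401


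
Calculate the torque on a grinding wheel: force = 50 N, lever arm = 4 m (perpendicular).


Given: F = 50 N, r = 4 m, angle = 90 deg (perpendicular)
Using tau = F * r * sin(90)
sin(90) = 1
tau = 50 * 4 * 1
tau = 200 Nm

200 Nm


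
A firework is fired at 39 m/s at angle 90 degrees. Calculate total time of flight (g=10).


Given: v0 = 39 m/s, theta = 90 deg, g = 10 m/s^2
sin(90) = 1
Using T = 2*v0*sin(theta) / g
T = 2*39*1 / 10
T = 78 / 10
T = 39/5 s

39/5 s


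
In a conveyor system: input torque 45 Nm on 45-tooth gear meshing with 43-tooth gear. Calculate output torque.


Given: N1 = 45, N2 = 43, T1 = 45 Nm
Using T2/T1 = N2/N1
T2 = T1 * N2 / N1
T2 = 45 * 43 / 45
T2 = 1935 / 45
T2 = 43 Nm

43 Nm


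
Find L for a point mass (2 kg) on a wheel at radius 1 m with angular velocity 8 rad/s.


Given: m = 2 kg, r = 1 m, omega = 8 rad/s
For a point mass: I = m*r^2
I = 2*1^2 = 2*1 = 2
L = I*omega = 2*8
L = 16 kg*m^2/s

16 kg*m^2/s


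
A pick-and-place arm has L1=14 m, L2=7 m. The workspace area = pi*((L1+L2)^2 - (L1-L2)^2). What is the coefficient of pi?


Given: L1 = 14, L2 = 7
(L1+L2)^2 = (21)^2 = 441
(L1-L2)^2 = (7)^2 = 49
Difference = 441 - 49 = 392
This equals 4*L1*L2 = 4*14*7 = 392
Workspace area = 392*pi

392


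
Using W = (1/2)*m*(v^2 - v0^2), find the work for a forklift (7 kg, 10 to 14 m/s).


Given: m = 7 kg, v0 = 10 m/s, v = 14 m/s
Using W = (1/2)*m*(v^2 - v0^2)
v^2 = 14^2 = 196
v0^2 = 10^2 = 100
v^2 - v0^2 = 196 - 100 = 96
W = (1/2)*7*96 = 336 J

336 J


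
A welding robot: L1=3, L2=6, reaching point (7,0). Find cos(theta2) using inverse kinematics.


Given: L1 = 3, L2 = 6, target (x, y) = (7, 0)
Using cos(theta2) = (x^2 + y^2 - L1^2 - L2^2) / (2*L1*L2)
x^2 + y^2 = 7^2 + 0 = 49
L1^2 + L2^2 = 9 + 36 = 45
Numerator = 49 - 45 = 4
Denominator = 2*3*6 = 36
cos(theta2) = 4/36 = 1/9

1/9


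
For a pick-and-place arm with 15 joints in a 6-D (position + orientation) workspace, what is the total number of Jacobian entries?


Given: task space dimension = 6, joints = 15
Jacobian is a 6 x 15 matrix
Total entries = rows * columns
Total = 6 * 15
Total = 90

90


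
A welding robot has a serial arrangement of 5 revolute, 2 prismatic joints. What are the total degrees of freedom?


Given: serial robot with 5 revolute, 2 prismatic joints
DOF contribution per joint type: revolute=1, prismatic=1, spherical=3, fixed=0
DOF = 5*1 + 2*1
DOF = 7

7


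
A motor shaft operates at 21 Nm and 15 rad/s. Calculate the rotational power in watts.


Given: tau = 21 Nm, omega = 15 rad/s
Using P = tau * omega
P = 21 * 15
P = 315 W

315 W


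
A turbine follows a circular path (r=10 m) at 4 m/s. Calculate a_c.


Given: v = 4 m/s, r = 10 m
Using a_c = v^2 / r
a_c = 4^2 / 10
a_c = 16 / 10
a_c = 8/5 m/s^2

8/5 m/s^2


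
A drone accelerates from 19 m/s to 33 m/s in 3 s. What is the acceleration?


Given: initial velocity v0 = 19 m/s, final velocity v = 33 m/s, time t = 3 s
Using a = (v - v0) / t
a = (33 - 19) / 3
a = 14 / 3
a = 14/3 m/s^2

14/3 m/s^2


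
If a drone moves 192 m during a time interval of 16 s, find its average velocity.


Given: distance d = 192 m, time t = 16 s
Using v = d / t
v = 192 / 16
v = 12 m/s

12 m/s


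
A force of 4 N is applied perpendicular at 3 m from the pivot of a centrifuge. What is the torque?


Given: F = 4 N, r = 3 m, angle = 90 deg (perpendicular)
Using tau = F * r * sin(90)
sin(90) = 1
tau = 4 * 3 * 1
tau = 12 Nm

12 Nm


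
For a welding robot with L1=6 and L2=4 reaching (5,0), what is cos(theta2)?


Given: L1 = 6, L2 = 4, target (x, y) = (5, 0)
Using cos(theta2) = (x^2 + y^2 - L1^2 - L2^2) / (2*L1*L2)
x^2 + y^2 = 5^2 + 0 = 25
L1^2 + L2^2 = 36 + 16 = 52
Numerator = 25 - 52 = -27
Denominator = 2*6*4 = 48
cos(theta2) = -27/48 = -9/16

-9/16


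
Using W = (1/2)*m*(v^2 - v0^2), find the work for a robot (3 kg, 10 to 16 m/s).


Given: m = 3 kg, v0 = 10 m/s, v = 16 m/s
Using W = (1/2)*m*(v^2 - v0^2)
v^2 = 16^2 = 256
v0^2 = 10^2 = 100
v^2 - v0^2 = 256 - 100 = 156
W = (1/2)*3*156 = 234 J

234 J


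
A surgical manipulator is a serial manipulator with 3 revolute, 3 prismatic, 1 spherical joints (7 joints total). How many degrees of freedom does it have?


Given: serial robot with 3 revolute, 3 prismatic, 1 spherical joints
DOF contribution per joint type: revolute=1, prismatic=1, spherical=3, fixed=0
DOF = 3*1 + 3*1 + 1*3
DOF = 9

9


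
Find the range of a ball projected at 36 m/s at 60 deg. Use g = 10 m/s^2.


Given: v0 = 36 m/s, theta = 60 deg, g = 10 m/s^2
sin(2*60) = sin(120) = sqrt(3)/2
Using R = v0^2 * sin(2*theta) / g
R = 36^2 * (sqrt(3)/2) / 10
R = 1296 * sqrt(3) / 20
R = 324/5*sqrt(3) m

324/5*sqrt(3) m


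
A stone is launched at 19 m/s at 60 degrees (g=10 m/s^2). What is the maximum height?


Given: v0 = 19 m/s, theta = 60 deg, g = 10 m/s^2
sin^2(60) = 3/4
Using H = v0^2 * sin^2(theta) / (2*g)
H = 19^2 * 3/4 / (2*10)
H = 361 * 3/4 / 20
H = 1083/4 / 20
H = 1083/80 m

1083/80 m


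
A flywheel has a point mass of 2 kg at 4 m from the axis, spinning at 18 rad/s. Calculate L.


Given: m = 2 kg, r = 4 m, omega = 18 rad/s
For a point mass: I = m*r^2
I = 2*4^2 = 2*16 = 32
L = I*omega = 32*18
L = 576 kg*m^2/s

576 kg*m^2/s


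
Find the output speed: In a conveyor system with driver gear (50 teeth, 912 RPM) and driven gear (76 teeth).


Given: N1 = 50 teeth, w1 = 912 RPM, N2 = 76 teeth
Using N1*w1 = N2*w2
w2 = N1*w1 / N2
w2 = 50*912 / 76
w2 = 45600 / 76
w2 = 600 RPM

600 RPM


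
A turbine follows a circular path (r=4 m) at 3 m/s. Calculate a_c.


Given: v = 3 m/s, r = 4 m
Using a_c = v^2 / r
a_c = 3^2 / 4
a_c = 9 / 4
a_c = 9/4 m/s^2

9/4 m/s^2


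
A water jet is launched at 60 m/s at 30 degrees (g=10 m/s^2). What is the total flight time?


Given: v0 = 60 m/s, theta = 30 deg, g = 10 m/s^2
sin(30) = 1/2
Using T = 2*v0*sin(theta) / g
T = 2*60*1/2 / 10
T = 60 / 10
T = 6 s

6 s


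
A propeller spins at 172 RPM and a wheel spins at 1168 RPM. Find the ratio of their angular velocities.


Given: RPM_A = 172, RPM_B = 1168
omega = 2*pi*RPM/60, so omega_A/omega_B = RPM_A / RPM_B
omega_A/omega_B = 172 / 1168
omega_A/omega_B = 43/292

43/292


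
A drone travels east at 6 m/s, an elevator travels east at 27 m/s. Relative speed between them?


Given: v_A = 6 m/s east, v_B = 27 m/s east
Both move in the same direction; relative speed = |v_A - v_B|
|6 - 27| = |-21|
= 21 m/s

21 m/s


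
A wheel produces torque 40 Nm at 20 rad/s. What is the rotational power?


Given: tau = 40 Nm, omega = 20 rad/s
Using P = tau * omega
P = 40 * 20
P = 800 W

800 W


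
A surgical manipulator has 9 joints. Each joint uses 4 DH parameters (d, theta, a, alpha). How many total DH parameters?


Given: 9 joints, 4 DH parameters per joint (d, theta, a, alpha)
Total DH parameters = number_of_joints * 4
Total = 9 * 4
Total = 36

36


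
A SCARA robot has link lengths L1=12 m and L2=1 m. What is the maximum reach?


Given: L1 = 12 m, L2 = 1 m
For a 2-link planar arm, max reach = L1 + L2 (fully extended)
Max reach = 12 + 1
Max reach = 13 m

13 m


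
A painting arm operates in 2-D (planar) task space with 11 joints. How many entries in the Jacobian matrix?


Given: task space dimension = 2, joints = 11
Jacobian is a 2 x 11 matrix
Total entries = rows * columns
Total = 2 * 11
Total = 22

22


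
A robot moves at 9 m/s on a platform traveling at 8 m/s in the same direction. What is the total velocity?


Given: object velocity = 9 m/s, platform velocity = 8 m/s (same direction)
Using classical velocity addition: v_total = v_object + v_platform
v_total = 9 + 8
v_total = 17 m/s

17 m/s


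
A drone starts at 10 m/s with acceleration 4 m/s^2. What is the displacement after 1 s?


Given: v0 = 10 m/s, a = 4 m/s^2, t = 1 s
Using s = v0*t + (1/2)*a*t^2
s = 10*1 + (1/2)*4*1^2
s = 10 + (1/2)*4
s = 10 + 2
s = 12

12 m


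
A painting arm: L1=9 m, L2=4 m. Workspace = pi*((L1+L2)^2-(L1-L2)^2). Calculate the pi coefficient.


Given: L1 = 9, L2 = 4
(L1+L2)^2 = (13)^2 = 169
(L1-L2)^2 = (5)^2 = 25
Difference = 169 - 25 = 144
This equals 4*L1*L2 = 4*9*4 = 144
Workspace area = 144*pi

144


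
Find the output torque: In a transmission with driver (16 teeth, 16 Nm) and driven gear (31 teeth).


Given: N1 = 16, N2 = 31, T1 = 16 Nm
Using T2/T1 = N2/N1
T2 = T1 * N2 / N1
T2 = 16 * 31 / 16
T2 = 496 / 16
T2 = 31 Nm

31 Nm


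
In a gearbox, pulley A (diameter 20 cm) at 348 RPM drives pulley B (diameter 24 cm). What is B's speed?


Given: D1 = 20 cm, w1 = 348 RPM, D2 = 24 cm
Using D1*w1 = D2*w2
w2 = D1*w1 / D2
w2 = 20*348 / 24
w2 = 6960 / 24
w2 = 290 RPM

290 RPM


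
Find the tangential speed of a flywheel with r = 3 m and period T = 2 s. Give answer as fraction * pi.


Given: radius r = 3 m, period T = 2 s
Using v = 2*pi*r / T
v = 2*pi*3 / 2
v = 6*pi / 2
v = 3*pi m/s

3*pi m/s


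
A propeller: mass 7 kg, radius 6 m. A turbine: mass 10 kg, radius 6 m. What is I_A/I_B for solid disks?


Given: M1=7 kg, R1=6 m, M2=10 kg, R2=6 m
For a disk: I = (1/2)*M*R^2, so I_A/I_B = (M1*R1^2)/(M2*R2^2)
M1*R1^2 = 7*36 = 252
M2*R2^2 = 10*36 = 360
I_A/I_B = 252/360 = 7/10

7/10


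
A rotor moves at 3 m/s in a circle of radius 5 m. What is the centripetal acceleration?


Given: v = 3 m/s, r = 5 m
Using a_c = v^2 / r
a_c = 3^2 / 5
a_c = 9 / 5
a_c = 9/5 m/s^2

9/5 m/s^2


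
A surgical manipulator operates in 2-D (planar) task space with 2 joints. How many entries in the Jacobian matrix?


Given: task space dimension = 2, joints = 2
Jacobian is a 2 x 2 matrix
Total entries = rows * columns
Total = 2 * 2
Total = 4

4


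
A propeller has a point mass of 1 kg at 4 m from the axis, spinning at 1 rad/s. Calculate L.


Given: m = 1 kg, r = 4 m, omega = 1 rad/s
For a point mass: I = m*r^2
I = 1*4^2 = 1*16 = 16
L = I*omega = 16*1
L = 16 kg*m^2/s

16 kg*m^2/s


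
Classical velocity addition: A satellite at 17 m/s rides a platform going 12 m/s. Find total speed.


Given: object velocity = 17 m/s, platform velocity = 12 m/s (same direction)
Using classical velocity addition: v_total = v_object + v_platform
v_total = 17 + 12
v_total = 29 m/s

29 m/s


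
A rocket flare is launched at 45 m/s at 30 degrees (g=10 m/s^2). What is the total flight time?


Given: v0 = 45 m/s, theta = 30 deg, g = 10 m/s^2
sin(30) = 1/2
Using T = 2*v0*sin(theta) / g
T = 2*45*1/2 / 10
T = 45 / 10
T = 9/2 s

9/2 s


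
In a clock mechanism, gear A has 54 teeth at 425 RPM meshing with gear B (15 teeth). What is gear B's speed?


Given: N1 = 54 teeth, w1 = 425 RPM, N2 = 15 teeth
Using N1*w1 = N2*w2
w2 = N1*w1 / N2
w2 = 54*425 / 15
w2 = 22950 / 15
w2 = 1530 RPM

1530 RPM


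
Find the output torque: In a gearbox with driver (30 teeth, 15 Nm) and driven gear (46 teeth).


Given: N1 = 30, N2 = 46, T1 = 15 Nm
Using T2/T1 = N2/N1
T2 = T1 * N2 / N1
T2 = 15 * 46 / 30
T2 = 690 / 30
T2 = 23 Nm

23 Nm


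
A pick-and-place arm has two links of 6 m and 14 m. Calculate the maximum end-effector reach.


Given: L1 = 6 m, L2 = 14 m
For a 2-link planar arm, max reach = L1 + L2 (fully extended)
Max reach = 6 + 14
Max reach = 20 m

20 m


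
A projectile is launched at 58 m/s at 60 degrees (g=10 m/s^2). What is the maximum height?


Given: v0 = 58 m/s, theta = 60 deg, g = 10 m/s^2
sin^2(60) = 3/4
Using H = v0^2 * sin^2(theta) / (2*g)
H = 58^2 * 3/4 / (2*10)
H = 3364 * 3/4 / 20
H = 2523 / 20
H = 2523/20 m

2523/20 m


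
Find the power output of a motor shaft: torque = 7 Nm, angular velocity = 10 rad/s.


Given: tau = 7 Nm, omega = 10 rad/s
Using P = tau * omega
P = 7 * 10
P = 70 W

70 W


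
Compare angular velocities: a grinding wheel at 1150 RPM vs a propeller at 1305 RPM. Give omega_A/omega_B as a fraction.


Given: RPM_A = 1150, RPM_B = 1305
omega = 2*pi*RPM/60, so omega_A/omega_B = RPM_A / RPM_B
omega_A/omega_B = 1150 / 1305
omega_A/omega_B = 230/261

230/261


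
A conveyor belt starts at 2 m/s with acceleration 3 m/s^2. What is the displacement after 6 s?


Given: v0 = 2 m/s, a = 3 m/s^2, t = 6 s
Using s = v0*t + (1/2)*a*t^2
s = 2*6 + (1/2)*3*6^2
s = 12 + (1/2)*108
s = 12 + 54
s = 66

66 m


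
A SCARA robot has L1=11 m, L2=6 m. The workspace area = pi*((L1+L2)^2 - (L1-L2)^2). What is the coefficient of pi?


Given: L1 = 11, L2 = 6
(L1+L2)^2 = (17)^2 = 289
(L1-L2)^2 = (5)^2 = 25
Difference = 289 - 25 = 264
This equals 4*L1*L2 = 4*11*6 = 264
Workspace area = 264*pi

264


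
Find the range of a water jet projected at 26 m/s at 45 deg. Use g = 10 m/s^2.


Given: v0 = 26 m/s, theta = 45 deg, g = 10 m/s^2
sin(2*45) = sin(90) = 1
Using R = v0^2 * sin(2*theta) / g
R = 26^2 * 1 / 10
R = 676 / 10
R = 338/5 m

338/5 m


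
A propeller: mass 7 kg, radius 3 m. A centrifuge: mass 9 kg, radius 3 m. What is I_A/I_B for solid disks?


Given: M1=7 kg, R1=3 m, M2=9 kg, R2=3 m
For a disk: I = (1/2)*M*R^2, so I_A/I_B = (M1*R1^2)/(M2*R2^2)
M1*R1^2 = 7*9 = 63
M2*R2^2 = 9*9 = 81
I_A/I_B = 63/81 = 7/9

7/9


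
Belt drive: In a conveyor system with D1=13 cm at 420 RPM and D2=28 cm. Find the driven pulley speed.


Given: D1 = 13 cm, w1 = 420 RPM, D2 = 28 cm
Using D1*w1 = D2*w2
w2 = D1*w1 / D2
w2 = 13*420 / 28
w2 = 5460 / 28
w2 = 195 RPM

195 RPM


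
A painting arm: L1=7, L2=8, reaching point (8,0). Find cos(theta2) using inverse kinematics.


Given: L1 = 7, L2 = 8, target (x, y) = (8, 0)
Using cos(theta2) = (x^2 + y^2 - L1^2 - L2^2) / (2*L1*L2)
x^2 + y^2 = 8^2 + 0 = 64
L1^2 + L2^2 = 49 + 64 = 113
Numerator = 64 - 113 = -49
Denominator = 2*7*8 = 112
cos(theta2) = -49/112 = -7/16

-7/16


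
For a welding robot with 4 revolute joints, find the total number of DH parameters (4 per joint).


Given: 4 joints, 4 DH parameters per joint (d, theta, a, alpha)
Total DH parameters = number_of_joints * 4
Total = 4 * 4
Total = 16

16


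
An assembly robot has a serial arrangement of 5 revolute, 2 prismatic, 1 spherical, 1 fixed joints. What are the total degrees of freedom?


Given: serial robot with 5 revolute, 2 prismatic, 1 spherical, 1 fixed joints
DOF contribution per joint type: revolute=1, prismatic=1, spherical=3, fixed=0
DOF = 5*1 + 2*1 + 1*3 + 1*0
DOF = 10

10


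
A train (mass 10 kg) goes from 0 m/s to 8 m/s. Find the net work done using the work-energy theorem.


Given: m = 10 kg, v0 = 0 m/s, v = 8 m/s
Using W = (1/2)*m*(v^2 - v0^2)
v^2 = 8^2 = 64
v0^2 = 0^2 = 0
v^2 - v0^2 = 64 - 0 = 64
W = (1/2)*10*64 = 320 J

320 J


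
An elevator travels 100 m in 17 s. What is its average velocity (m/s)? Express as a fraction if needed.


Given: distance d = 100 m, time t = 17 s
Using v = d / t
v = 100 / 17
v = 100/17 m/s

100/17 m/s


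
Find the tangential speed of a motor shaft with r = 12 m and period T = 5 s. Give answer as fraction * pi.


Given: radius r = 12 m, period T = 5 s
Using v = 2*pi*r / T
v = 2*pi*12 / 5
v = 24*pi / 5
v = 24/5*pi m/s

24/5*pi m/s


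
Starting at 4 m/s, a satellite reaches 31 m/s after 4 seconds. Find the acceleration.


Given: initial velocity v0 = 4 m/s, final velocity v = 31 m/s, time t = 4 s
Using a = (v - v0) / t
a = (31 - 4) / 4
a = 27 / 4
a = 27/4 m/s^2

27/4 m/s^2


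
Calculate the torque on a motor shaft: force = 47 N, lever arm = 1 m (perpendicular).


Given: F = 47 N, r = 1 m, angle = 90 deg (perpendicular)
Using tau = F * r * sin(90)
sin(90) = 1
tau = 47 * 1 * 1
tau = 47 Nm

47 Nm


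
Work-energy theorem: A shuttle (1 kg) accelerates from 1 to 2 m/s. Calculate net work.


Given: m = 1 kg, v0 = 1 m/s, v = 2 m/s
Using W = (1/2)*m*(v^2 - v0^2)
v^2 = 2^2 = 4
v0^2 = 1^2 = 1
v^2 - v0^2 = 4 - 1 = 3
W = (1/2)*1*3 = 3/2 J

3/2 J


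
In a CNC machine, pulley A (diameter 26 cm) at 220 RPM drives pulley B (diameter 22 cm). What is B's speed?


Given: D1 = 26 cm, w1 = 220 RPM, D2 = 22 cm
Using D1*w1 = D2*w2
w2 = D1*w1 / D2
w2 = 26*220 / 22
w2 = 5720 / 22
w2 = 260 RPM

260 RPM


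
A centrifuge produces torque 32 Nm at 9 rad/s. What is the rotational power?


Given: tau = 32 Nm, omega = 9 rad/s
Using P = tau * omega
P = 32 * 9
P = 288 W

288 W


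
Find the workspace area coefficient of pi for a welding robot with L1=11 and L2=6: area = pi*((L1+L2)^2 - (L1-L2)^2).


Given: L1 = 11, L2 = 6
(L1+L2)^2 = (17)^2 = 289
(L1-L2)^2 = (5)^2 = 25
Difference = 289 - 25 = 264
This equals 4*L1*L2 = 4*11*6 = 264
Workspace area = 264*pi

264


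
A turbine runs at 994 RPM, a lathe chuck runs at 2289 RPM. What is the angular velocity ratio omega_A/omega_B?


Given: RPM_A = 994, RPM_B = 2289
omega = 2*pi*RPM/60, so omega_A/omega_B = RPM_A / RPM_B
omega_A/omega_B = 994 / 2289
omega_A/omega_B = 142/327

142/327


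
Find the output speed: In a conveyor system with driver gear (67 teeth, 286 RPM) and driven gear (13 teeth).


Given: N1 = 67 teeth, w1 = 286 RPM, N2 = 13 teeth
Using N1*w1 = N2*w2
w2 = N1*w1 / N2
w2 = 67*286 / 13
w2 = 19162 / 13
w2 = 1474 RPM

1474 RPM


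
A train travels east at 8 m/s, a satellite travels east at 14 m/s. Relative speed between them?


Given: v_A = 8 m/s east, v_B = 14 m/s east
Both move in the same direction; relative speed = |v_A - v_B|
|8 - 14| = |-6|
= 6 m/s

6 m/s


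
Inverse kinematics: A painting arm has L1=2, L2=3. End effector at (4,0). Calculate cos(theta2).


Given: L1 = 2, L2 = 3, target (x, y) = (4, 0)
Using cos(theta2) = (x^2 + y^2 - L1^2 - L2^2) / (2*L1*L2)
x^2 + y^2 = 4^2 + 0 = 16
L1^2 + L2^2 = 4 + 9 = 13
Numerator = 16 - 13 = 3
Denominator = 2*2*3 = 12
cos(theta2) = 3/12 = 1/4

1/4


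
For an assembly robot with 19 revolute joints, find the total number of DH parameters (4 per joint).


Given: 19 joints, 4 DH parameters per joint (d, theta, a, alpha)
Total DH parameters = number_of_joints * 4
Total = 19 * 4
Total = 76

76


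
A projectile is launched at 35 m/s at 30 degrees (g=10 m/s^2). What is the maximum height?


Given: v0 = 35 m/s, theta = 30 deg, g = 10 m/s^2
sin^2(30) = 1/4
Using H = v0^2 * sin^2(theta) / (2*g)
H = 35^2 * 1/4 / (2*10)
H = 1225 * 1/4 / 20
H = 1225/4 / 20
H = 245/16 m

245/16 m


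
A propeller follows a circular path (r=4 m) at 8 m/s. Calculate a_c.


Given: v = 8 m/s, r = 4 m
Using a_c = v^2 / r
a_c = 8^2 / 4
a_c = 64 / 4
a_c = 16 m/s^2

16 m/s^2


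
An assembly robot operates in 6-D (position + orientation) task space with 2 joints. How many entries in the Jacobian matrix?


Given: task space dimension = 6, joints = 2
Jacobian is a 6 x 2 matrix
Total entries = rows * columns
Total = 6 * 2
Total = 12

12


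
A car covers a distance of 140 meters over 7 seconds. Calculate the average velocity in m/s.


Given: distance d = 140 m, time t = 7 s
Using v = d / t
v = 140 / 7
v = 20 m/s

20 m/s


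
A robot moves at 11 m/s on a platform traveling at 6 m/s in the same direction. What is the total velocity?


Given: object velocity = 11 m/s, platform velocity = 6 m/s (same direction)
Using classical velocity addition: v_total = v_object + v_platform
v_total = 11 + 6
v_total = 17 m/s

17 m/s


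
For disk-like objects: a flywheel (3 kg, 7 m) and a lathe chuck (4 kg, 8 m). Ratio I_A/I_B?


Given: M1=3 kg, R1=7 m, M2=4 kg, R2=8 m
For a disk: I = (1/2)*M*R^2, so I_A/I_B = (M1*R1^2)/(M2*R2^2)
M1*R1^2 = 3*49 = 147
M2*R2^2 = 4*64 = 256
I_A/I_B = 147/256 = 147/256

147/256


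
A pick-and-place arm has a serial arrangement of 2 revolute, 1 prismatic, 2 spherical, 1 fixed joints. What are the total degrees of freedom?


Given: serial robot with 2 revolute, 1 prismatic, 2 spherical, 1 fixed joints
DOF contribution per joint type: revolute=1, prismatic=1, spherical=3, fixed=0
DOF = 2*1 + 1*1 + 2*3 + 1*0
DOF = 9

9


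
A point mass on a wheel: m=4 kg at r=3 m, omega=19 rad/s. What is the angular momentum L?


Given: m = 4 kg, r = 3 m, omega = 19 rad/s
For a point mass: I = m*r^2
I = 4*3^2 = 4*9 = 36
L = I*omega = 36*19
L = 684 kg*m^2/s

684 kg*m^2/s


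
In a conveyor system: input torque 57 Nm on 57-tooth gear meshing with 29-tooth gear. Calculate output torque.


Given: N1 = 57, N2 = 29, T1 = 57 Nm
Using T2/T1 = N2/N1
T2 = T1 * N2 / N1
T2 = 57 * 29 / 57
T2 = 1653 / 57
T2 = 29 Nm

29 Nm


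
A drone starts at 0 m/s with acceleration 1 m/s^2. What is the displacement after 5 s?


Given: v0 = 0 m/s, a = 1 m/s^2, t = 5 s
Using s = v0*t + (1/2)*a*t^2
s = 0*5 + (1/2)*1*5^2
s = 0 + (1/2)*25
s = 0 + 25/2
s = 25/2

25/2 m


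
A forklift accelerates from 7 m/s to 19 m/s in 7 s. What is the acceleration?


Given: initial velocity v0 = 7 m/s, final velocity v = 19 m/s, time t = 7 s
Using a = (v - v0) / t
a = (19 - 7) / 7
a = 12 / 7
a = 12/7 m/s^2

12/7 m/s^2


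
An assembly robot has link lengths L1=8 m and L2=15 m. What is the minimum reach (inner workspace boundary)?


Given: L1 = 8 m, L2 = 15 m
For a 2-link planar arm, min reach = |L1 - L2| (second link folded back)
Min reach = |8 - 15|
Min reach = 7 m

7 m


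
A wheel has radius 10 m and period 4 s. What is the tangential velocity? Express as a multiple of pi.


Given: radius r = 10 m, period T = 4 s
Using v = 2*pi*r / T
v = 2*pi*10 / 4
v = 20*pi / 4
v = 5*pi m/s

5*pi m/s


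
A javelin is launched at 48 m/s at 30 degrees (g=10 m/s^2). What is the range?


Given: v0 = 48 m/s, theta = 30 deg, g = 10 m/s^2
sin(2*30) = sin(60) = sqrt(3)/2
Using R = v0^2 * sin(2*theta) / g
R = 48^2 * (sqrt(3)/2) / 10
R = 2304 * sqrt(3) / 20
R = 576/5*sqrt(3) m

576/5*sqrt(3) m


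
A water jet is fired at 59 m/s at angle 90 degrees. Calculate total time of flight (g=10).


Given: v0 = 59 m/s, theta = 90 deg, g = 10 m/s^2
sin(90) = 1
Using T = 2*v0*sin(theta) / g
T = 2*59*1 / 10
T = 118 / 10
T = 59/5 s

59/5 s


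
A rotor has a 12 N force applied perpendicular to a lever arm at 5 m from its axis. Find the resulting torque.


Given: F = 12 N, r = 5 m, angle = 90 deg (perpendicular)
Using tau = F * r * sin(90)
sin(90) = 1
tau = 12 * 5 * 1
tau = 60 Nm

60 Nm


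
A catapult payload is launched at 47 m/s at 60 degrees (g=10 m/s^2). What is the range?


Given: v0 = 47 m/s, theta = 60 deg, g = 10 m/s^2
sin(2*60) = sin(120) = sqrt(3)/2
Using R = v0^2 * sin(2*theta) / g
R = 47^2 * (sqrt(3)/2) / 10
R = 2209 * sqrt(3) / 20
R = 2209/20*sqrt(3) m

2209/20*sqrt(3) m


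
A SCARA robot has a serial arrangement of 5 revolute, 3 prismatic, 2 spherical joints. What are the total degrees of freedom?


Given: serial robot with 5 revolute, 3 prismatic, 2 spherical joints
DOF contribution per joint type: revolute=1, prismatic=1, spherical=3, fixed=0
DOF = 5*1 + 3*1 + 2*3
DOF = 14

14


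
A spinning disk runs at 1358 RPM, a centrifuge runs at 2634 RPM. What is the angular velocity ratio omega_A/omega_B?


Given: RPM_A = 1358, RPM_B = 2634
omega = 2*pi*RPM/60, so omega_A/omega_B = RPM_A / RPM_B
omega_A/omega_B = 1358 / 2634
omega_A/omega_B = 679/1317

679/1317


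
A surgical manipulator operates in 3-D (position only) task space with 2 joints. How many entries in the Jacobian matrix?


Given: task space dimension = 3, joints = 2
Jacobian is a 3 x 2 matrix
Total entries = rows * columns
Total = 3 * 2
Total = 6

6


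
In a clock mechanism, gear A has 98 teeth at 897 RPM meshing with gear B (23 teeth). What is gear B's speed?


Given: N1 = 98 teeth, w1 = 897 RPM, N2 = 23 teeth
Using N1*w1 = N2*w2
w2 = N1*w1 / N2
w2 = 98*897 / 23
w2 = 87906 / 23
w2 = 3822 RPM

3822 RPM


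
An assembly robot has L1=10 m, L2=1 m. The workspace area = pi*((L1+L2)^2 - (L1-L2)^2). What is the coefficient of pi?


Given: L1 = 10, L2 = 1
(L1+L2)^2 = (11)^2 = 121
(L1-L2)^2 = (9)^2 = 81
Difference = 121 - 81 = 40
This equals 4*L1*L2 = 4*10*1 = 40
Workspace area = 40*pi

40


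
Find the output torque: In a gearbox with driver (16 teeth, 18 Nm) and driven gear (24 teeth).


Given: N1 = 16, N2 = 24, T1 = 18 Nm
Using T2/T1 = N2/N1
T2 = T1 * N2 / N1
T2 = 18 * 24 / 16
T2 = 432 / 16
T2 = 27 Nm

27 Nm


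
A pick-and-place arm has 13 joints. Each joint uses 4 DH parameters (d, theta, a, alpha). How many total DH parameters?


Given: 13 joints, 4 DH parameters per joint (d, theta, a, alpha)
Total DH parameters = number_of_joints * 4
Total = 13 * 4
Total = 52

52


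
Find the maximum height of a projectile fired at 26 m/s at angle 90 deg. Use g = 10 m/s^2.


Given: v0 = 26 m/s, theta = 90 deg, g = 10 m/s^2
sin^2(90) = 1
Using H = v0^2 * sin^2(theta) / (2*g)
H = 26^2 * 1 / (2*10)
H = 676 * 1 / 20
H = 676 / 20
H = 169/5 m

169/5 m


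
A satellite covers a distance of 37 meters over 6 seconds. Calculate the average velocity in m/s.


Given: distance d = 37 m, time t = 6 s
Using v = d / t
v = 37 / 6
v = 37/6 m/s

37/6 m/s


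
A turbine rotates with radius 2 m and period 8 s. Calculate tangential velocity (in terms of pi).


Given: radius r = 2 m, period T = 8 s
Using v = 2*pi*r / T
v = 2*pi*2 / 8
v = 4*pi / 8
v = 1/2*pi m/s

1/2*pi m/s


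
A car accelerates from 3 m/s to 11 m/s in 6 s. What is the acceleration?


Given: initial velocity v0 = 3 m/s, final velocity v = 11 m/s, time t = 6 s
Using a = (v - v0) / t
a = (11 - 3) / 6
a = 8 / 6
a = 4/3 m/s^2

4/3 m/s^2


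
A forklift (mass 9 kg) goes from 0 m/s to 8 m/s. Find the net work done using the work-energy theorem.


Given: m = 9 kg, v0 = 0 m/s, v = 8 m/s
Using W = (1/2)*m*(v^2 - v0^2)
v^2 = 8^2 = 64
v0^2 = 0^2 = 0
v^2 - v0^2 = 64 - 0 = 64
W = (1/2)*9*64 = 288 J

288 J


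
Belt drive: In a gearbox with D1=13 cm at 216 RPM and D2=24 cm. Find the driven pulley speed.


Given: D1 = 13 cm, w1 = 216 RPM, D2 = 24 cm
Using D1*w1 = D2*w2
w2 = D1*w1 / D2
w2 = 13*216 / 24
w2 = 2808 / 24
w2 = 117 RPM

117 RPM


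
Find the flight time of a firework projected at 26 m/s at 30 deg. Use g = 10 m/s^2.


Given: v0 = 26 m/s, theta = 30 deg, g = 10 m/s^2
sin(30) = 1/2
Using T = 2*v0*sin(theta) / g
T = 2*26*1/2 / 10
T = 26 / 10
T = 13/5 s

13/5 s


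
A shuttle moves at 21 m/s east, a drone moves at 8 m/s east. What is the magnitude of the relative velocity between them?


Given: v_A = 21 m/s east, v_B = 8 m/s east
Both move in the same direction; relative speed = |v_A - v_B|
|21 - 8| = |13|
= 13 m/s

13 m/s


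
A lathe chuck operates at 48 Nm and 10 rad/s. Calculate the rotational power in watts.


Given: tau = 48 Nm, omega = 10 rad/s
Using P = tau * omega
P = 48 * 10
P = 480 W

480 W


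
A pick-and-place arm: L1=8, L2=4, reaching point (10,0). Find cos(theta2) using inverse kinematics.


Given: L1 = 8, L2 = 4, target (x, y) = (10, 0)
Using cos(theta2) = (x^2 + y^2 - L1^2 - L2^2) / (2*L1*L2)
x^2 + y^2 = 10^2 + 0 = 100
L1^2 + L2^2 = 64 + 16 = 80
Numerator = 100 - 80 = 20
Denominator = 2*8*4 = 64
cos(theta2) = 20/64 = 5/16

5/16


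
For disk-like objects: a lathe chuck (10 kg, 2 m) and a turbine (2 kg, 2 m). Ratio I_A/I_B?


Given: M1=10 kg, R1=2 m, M2=2 kg, R2=2 m
For a disk: I = (1/2)*M*R^2, so I_A/I_B = (M1*R1^2)/(M2*R2^2)
M1*R1^2 = 10*4 = 40
M2*R2^2 = 2*4 = 8
I_A/I_B = 40/8 = 5

5


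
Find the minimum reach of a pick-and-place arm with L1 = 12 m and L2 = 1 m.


Given: L1 = 12 m, L2 = 1 m
For a 2-link planar arm, min reach = |L1 - L2| (second link folded back)
Min reach = |12 - 1|
Min reach = 11 m

11 m


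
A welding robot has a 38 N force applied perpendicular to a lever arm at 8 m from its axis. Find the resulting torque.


Given: F = 38 N, r = 8 m, angle = 90 deg (perpendicular)
Using tau = F * r * sin(90)
sin(90) = 1
tau = 38 * 8 * 1
tau = 304 Nm

304 Nm


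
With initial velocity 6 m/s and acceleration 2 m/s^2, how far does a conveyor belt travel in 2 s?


Given: v0 = 6 m/s, a = 2 m/s^2, t = 2 s
Using s = v0*t + (1/2)*a*t^2
s = 6*2 + (1/2)*2*2^2
s = 12 + (1/2)*8
s = 12 + 4
s = 16

16 m


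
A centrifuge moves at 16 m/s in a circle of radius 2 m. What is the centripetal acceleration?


Given: v = 16 m/s, r = 2 m
Using a_c = v^2 / r
a_c = 16^2 / 2
a_c = 256 / 2
a_c = 128 m/s^2

128 m/s^2


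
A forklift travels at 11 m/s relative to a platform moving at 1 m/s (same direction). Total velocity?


Given: object velocity = 11 m/s, platform velocity = 1 m/s (same direction)
Using classical velocity addition: v_total = v_object + v_platform
v_total = 11 + 1
v_total = 12 m/s

12 m/s


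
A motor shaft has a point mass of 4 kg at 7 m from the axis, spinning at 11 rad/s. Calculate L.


Given: m = 4 kg, r = 7 m, omega = 11 rad/s
For a point mass: I = m*r^2
I = 4*7^2 = 4*49 = 196
L = I*omega = 196*11
L = 2156 kg*m^2/s

2156 kg*m^2/s


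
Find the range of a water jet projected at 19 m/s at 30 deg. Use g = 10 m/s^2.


Given: v0 = 19 m/s, theta = 30 deg, g = 10 m/s^2
sin(2*30) = sin(60) = sqrt(3)/2
Using R = v0^2 * sin(2*theta) / g
R = 19^2 * (sqrt(3)/2) / 10
R = 361 * sqrt(3) / 20
R = 361/20*sqrt(3) m

361/20*sqrt(3) m


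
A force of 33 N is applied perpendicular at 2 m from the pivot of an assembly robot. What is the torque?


Given: F = 33 N, r = 2 m, angle = 90 deg (perpendicular)
Using tau = F * r * sin(90)
sin(90) = 1
tau = 33 * 2 * 1
tau = 66 Nm

66 Nm


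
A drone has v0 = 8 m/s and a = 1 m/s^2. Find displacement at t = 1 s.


Given: v0 = 8 m/s, a = 1 m/s^2, t = 1 s
Using s = v0*t + (1/2)*a*t^2
s = 8*1 + (1/2)*1*1^2
s = 8 + (1/2)*1
s = 8 + 1/2
s = 17/2

17/2 m


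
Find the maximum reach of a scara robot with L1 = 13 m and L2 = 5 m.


Given: L1 = 13 m, L2 = 5 m
For a 2-link planar arm, max reach = L1 + L2 (fully extended)
Max reach = 13 + 5
Max reach = 18 m

18 m
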